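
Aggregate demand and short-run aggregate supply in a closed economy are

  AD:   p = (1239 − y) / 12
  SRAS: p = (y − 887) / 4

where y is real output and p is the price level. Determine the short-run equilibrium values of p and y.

p = 22, y = 975

Rearrange AD to y = 1239 − 12p.
Rearrange SRAS to y = 887 + 4p.
Set AD = SRAS: 1239 − 12p = 887 + 4p, so 352 = 16p and p = 22.
Then y = 1239 − 12·22 = 975.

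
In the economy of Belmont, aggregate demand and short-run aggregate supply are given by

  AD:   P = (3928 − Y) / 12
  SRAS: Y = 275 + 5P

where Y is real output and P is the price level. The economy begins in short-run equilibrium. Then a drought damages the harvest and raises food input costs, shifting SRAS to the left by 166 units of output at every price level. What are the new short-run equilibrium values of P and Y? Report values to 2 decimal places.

This is a negative supply shock: SRAS shifts left.
New SRAS: Y = 109 + 5P.
Set AD = SRAS: 3928 − 12P = 109 + 5P, so 3819 = 17P and P = 224.65.
Substituting into AD, Y = 1232.24.

P = 224.65, Y = 1232.24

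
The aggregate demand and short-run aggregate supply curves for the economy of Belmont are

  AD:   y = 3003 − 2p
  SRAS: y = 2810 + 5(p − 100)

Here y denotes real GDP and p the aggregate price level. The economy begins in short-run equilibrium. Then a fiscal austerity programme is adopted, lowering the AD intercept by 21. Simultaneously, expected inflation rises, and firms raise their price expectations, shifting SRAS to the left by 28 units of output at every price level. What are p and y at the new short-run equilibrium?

p = 100, y = 2782

After both shocks: AD is y = 2982 − 2p and SRAS is y = 2282 + 5p.
Setting them equal: 700 = 7p, so p = 100.
y = 2982 − 2·100 = 2782.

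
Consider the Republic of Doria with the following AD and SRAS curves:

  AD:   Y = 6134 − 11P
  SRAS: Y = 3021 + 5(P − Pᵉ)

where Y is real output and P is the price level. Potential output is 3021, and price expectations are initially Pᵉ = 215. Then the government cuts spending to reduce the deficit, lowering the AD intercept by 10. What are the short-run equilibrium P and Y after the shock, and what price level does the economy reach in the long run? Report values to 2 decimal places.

AD shifts left: new AD is Y = 6124 − 11P. With Pᵉ = 215, SRAS is Y = 1946 + 5P.
Short run: 6124 − 11P = 1946 + 5P gives 4178 = 16P, so P = 261.13 and Y = 6124 − 11P = 3251.63.
Y = 3251.63 is above potential 3021; expectations adjust and SRAS shifts left until Y = 3021.
Long run: on the new AD curve, 3021 = 6124 − 11P gives P = 282.09.

Short run: P = 261.13, Y = 3251.63. Long run: P = 282.09.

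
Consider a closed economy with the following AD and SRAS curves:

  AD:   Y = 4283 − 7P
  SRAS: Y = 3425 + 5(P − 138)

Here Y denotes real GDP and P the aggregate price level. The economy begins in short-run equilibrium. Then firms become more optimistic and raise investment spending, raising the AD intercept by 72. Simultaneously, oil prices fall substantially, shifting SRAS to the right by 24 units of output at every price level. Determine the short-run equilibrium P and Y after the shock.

P = 133, Y = 3424

After both shocks: AD is Y = 4355 − 7P and SRAS is Y = 2759 + 5P.
Setting them equal: 1596 = 12P, so P = 133.
Y = 4355 − 7·133 = 3424.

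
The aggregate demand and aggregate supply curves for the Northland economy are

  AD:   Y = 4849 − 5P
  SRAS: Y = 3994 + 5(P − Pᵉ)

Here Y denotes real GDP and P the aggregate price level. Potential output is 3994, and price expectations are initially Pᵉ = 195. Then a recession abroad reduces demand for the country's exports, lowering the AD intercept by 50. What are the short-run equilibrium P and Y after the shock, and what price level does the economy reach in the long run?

Short run: P = 178, Y = 3909. Long run: P = 161.

AD shifts left: new AD is Y = 4799 − 5P. With Pᵉ = 195, SRAS is Y = 3019 + 5P.
Short run: 4799 − 5P = 3019 + 5P gives 1780 = 10P, so P = 178 and Y = 4799 − 5·178 = 3909.
Y = 3909 is below potential 3994; expectations adjust and SRAS shifts right until Y = 3994.
Long run: on the new AD curve, 3994 = 4799 − 5P gives P = 161.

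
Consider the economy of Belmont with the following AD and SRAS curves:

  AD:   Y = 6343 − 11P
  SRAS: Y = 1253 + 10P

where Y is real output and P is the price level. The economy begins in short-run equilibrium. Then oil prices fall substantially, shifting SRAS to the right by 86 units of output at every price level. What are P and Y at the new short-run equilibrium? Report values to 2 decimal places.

P = 238.29, Y = 3721.86

This is a positive supply shock: SRAS shifts right.
New SRAS: Y = 1339 + 10P.
Set AD = SRAS: 6343 − 11P = 1339 + 10P, so 5004 = 21P and P = 238.29.
Substituting into AD, Y = 3721.86.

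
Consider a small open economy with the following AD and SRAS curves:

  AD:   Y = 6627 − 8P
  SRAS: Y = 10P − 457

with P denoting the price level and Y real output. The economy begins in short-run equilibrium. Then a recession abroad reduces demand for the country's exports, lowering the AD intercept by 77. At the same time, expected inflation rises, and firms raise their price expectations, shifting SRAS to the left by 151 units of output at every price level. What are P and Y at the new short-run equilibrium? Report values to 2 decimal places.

After both shocks: AD is Y = 6550 − 8P and SRAS is Y = 10P − 608.
Setting them equal: 7158 = 18P, so P = 397.67.
Substituting into AD, Y = 3368.67.

P = 397.67, Y = 3368.67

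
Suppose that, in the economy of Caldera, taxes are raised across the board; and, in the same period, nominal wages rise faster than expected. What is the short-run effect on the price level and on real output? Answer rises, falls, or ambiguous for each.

Price level: ambiguous; output: falls

The first event is a negative demand shock: AD shifts left, which by itself pushes P down and Y down.
The second is an adverse supply shock: SRAS shifts left, which by itself pushes P up and Y down.
The two shocks push P in opposite directions, so the effect on P is ambiguous. Both shocks push Y down, so Y falls.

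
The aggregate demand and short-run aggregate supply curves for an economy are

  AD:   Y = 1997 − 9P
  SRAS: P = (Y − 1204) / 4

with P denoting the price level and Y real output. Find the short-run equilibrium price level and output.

P = 61, Y = 1448

Rearrange SRAS to Y = 1204 + 4P.
Set AD = SRAS: 1997 − 9P = 1204 + 4P, so 793 = 13P and P = 61.
Then Y = 1997 − 9·61 = 1448.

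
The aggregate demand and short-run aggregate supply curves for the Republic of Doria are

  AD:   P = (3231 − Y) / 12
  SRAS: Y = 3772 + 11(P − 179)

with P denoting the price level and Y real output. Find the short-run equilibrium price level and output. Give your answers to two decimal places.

Write SRAS as Y = 3772 + 11P − 1969 = 1803 + 11P.
Rearrange AD to Y = 3231 − 12P.
Set AD = SRAS: 3231 − 12P = 1803 + 11P, so 1428 = 23P and P = 62.09.
Substituting into AD, Y = 3231 − 12P = 2485.96.

P = 62.09, Y = 2485.96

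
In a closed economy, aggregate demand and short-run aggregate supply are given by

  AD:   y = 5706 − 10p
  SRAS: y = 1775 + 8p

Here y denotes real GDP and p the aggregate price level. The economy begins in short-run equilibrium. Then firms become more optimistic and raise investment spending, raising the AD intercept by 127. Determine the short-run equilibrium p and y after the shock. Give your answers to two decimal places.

p = 225.44, y = 3578.56

This is a positive demand shock: AD shifts right.
New AD: y = 5833 − 10p.
Set AD = SRAS: 5833 − 10p = 1775 + 8p, so 4058 = 18p and p = 225.44.
Substituting into AD, y = 3578.56.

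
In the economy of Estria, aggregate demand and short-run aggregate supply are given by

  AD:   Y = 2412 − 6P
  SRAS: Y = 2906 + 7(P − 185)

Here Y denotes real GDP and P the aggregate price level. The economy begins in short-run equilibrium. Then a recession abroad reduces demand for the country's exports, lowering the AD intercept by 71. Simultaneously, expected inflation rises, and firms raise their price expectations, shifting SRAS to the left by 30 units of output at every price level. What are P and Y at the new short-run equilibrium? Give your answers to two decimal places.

After both shocks: AD is Y = 2341 − 6P and SRAS is Y = 1581 + 7P.
Setting them equal: 760 = 13P, so P = 58.46.
Substituting into AD, Y = 1990.23.

P = 58.46, Y = 1990.23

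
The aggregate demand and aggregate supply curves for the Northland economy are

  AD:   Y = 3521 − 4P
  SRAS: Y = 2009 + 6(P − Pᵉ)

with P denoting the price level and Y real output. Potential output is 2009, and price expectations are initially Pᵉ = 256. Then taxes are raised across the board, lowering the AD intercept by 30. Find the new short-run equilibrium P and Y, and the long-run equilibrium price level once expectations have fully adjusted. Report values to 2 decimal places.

AD shifts left: new AD is Y = 3491 − 4P. With Pᵉ = 256, SRAS is Y = 473 + 6P.
Short run: 3491 − 4P = 473 + 6P gives 3018 = 10P, so P = 301.80 and Y = 3491 − 4P = 2283.80.
Y = 2283.80 is above potential 2009; expectations adjust and SRAS shifts left until Y = 2009.
Long run: on the new AD curve, 2009 = 3491 − 4P gives P = 370.50.

Short run: P = 301.80, Y = 2283.80. Long run: P = 370.50.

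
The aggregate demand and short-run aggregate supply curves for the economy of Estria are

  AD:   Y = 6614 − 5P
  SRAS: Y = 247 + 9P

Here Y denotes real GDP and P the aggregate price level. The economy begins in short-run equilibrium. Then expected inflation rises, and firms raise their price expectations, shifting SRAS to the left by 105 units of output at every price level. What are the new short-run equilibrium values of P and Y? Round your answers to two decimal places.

This is a negative supply shock: SRAS shifts left.
New SRAS: Y = 142 + 9P.
Set AD = SRAS: 6614 − 5P = 142 + 9P, so 6472 = 14P and P = 462.29.
Substituting into AD, Y = 4302.57.

P = 462.29, Y = 4302.57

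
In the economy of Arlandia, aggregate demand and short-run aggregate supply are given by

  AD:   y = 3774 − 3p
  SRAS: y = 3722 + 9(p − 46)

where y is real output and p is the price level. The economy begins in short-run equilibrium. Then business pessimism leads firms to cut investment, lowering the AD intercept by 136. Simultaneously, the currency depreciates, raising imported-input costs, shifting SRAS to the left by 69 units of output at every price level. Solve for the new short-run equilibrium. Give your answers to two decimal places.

After both shocks: AD is y = 3638 − 3p and SRAS is y = 3239 + 9p.
Setting them equal: 399 = 12p, so p = 33.25.
Substituting into AD, y = 3538.25.

p = 33.25, y = 3538.25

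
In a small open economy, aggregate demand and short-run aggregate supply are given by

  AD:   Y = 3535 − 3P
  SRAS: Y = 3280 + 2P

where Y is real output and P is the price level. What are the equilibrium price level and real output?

P = 51, Y = 3382

Set AD = SRAS: 3535 − 3P = 3280 + 2P, so 255 = 5P and P = 51.
Then Y = 3535 − 3·51 = 3382.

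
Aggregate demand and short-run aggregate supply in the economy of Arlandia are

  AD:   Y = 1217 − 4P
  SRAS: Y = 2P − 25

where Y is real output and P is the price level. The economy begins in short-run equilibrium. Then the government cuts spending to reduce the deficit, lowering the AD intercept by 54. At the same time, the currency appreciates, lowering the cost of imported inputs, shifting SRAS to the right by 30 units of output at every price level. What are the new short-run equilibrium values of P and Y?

After both shocks: AD is Y = 1163 − 4P and SRAS is Y = 5 + 2P.
Setting them equal: 1158 = 6P, so P = 193.
Y = 1163 − 4·193 = 391.

P = 193, Y = 391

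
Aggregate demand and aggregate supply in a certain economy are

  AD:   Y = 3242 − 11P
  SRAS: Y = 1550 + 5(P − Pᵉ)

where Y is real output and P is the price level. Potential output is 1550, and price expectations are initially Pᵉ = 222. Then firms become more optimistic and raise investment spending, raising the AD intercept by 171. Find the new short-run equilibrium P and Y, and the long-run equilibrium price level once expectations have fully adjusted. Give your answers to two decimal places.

AD shifts right: new AD is Y = 3413 − 11P. With Pᵉ = 222, SRAS is Y = 440 + 5P.
Short run: 3413 − 11P = 440 + 5P gives 2973 = 16P, so P = 185.81 and Y = 3413 − 11P = 1369.06.
Y = 1369.06 is below potential 1550; expectations adjust and SRAS shifts right until Y = 1550.
Long run: on the new AD curve, 1550 = 3413 − 11P gives P = 169.36.

Short run: P = 185.81, Y = 1369.06. Long run: P = 169.36.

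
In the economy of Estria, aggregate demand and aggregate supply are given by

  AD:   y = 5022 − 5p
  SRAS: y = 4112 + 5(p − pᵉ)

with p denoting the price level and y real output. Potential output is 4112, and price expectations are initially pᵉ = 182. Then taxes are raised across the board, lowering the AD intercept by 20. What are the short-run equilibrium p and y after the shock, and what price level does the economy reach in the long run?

Short run: p = 180, y = 4102. Long run: p = 178.

AD shifts left: new AD is y = 5002 − 5p. With pᵉ = 182, SRAS is y = 3202 + 5p.
Short run: 5002 − 5p = 3202 + 5p gives 1800 = 10p, so p = 180 and y = 5002 − 5·180 = 4102.
y = 4102 is below potential 4112; expectations adjust and SRAS shifts right until y = 4112.
Long run: on the new AD curve, 4112 = 5002 − 5p gives p = 178.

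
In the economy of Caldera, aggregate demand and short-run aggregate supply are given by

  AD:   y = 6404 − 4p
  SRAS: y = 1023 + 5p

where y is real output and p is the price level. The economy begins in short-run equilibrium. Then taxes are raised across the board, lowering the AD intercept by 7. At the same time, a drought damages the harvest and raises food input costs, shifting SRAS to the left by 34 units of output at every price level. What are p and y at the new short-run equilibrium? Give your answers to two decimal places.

After both shocks: AD is y = 6397 − 4p and SRAS is y = 989 + 5p.
Setting them equal: 5408 = 9p, so p = 600.89.
Substituting into AD, y = 3993.44.

p = 600.89, y = 3993.44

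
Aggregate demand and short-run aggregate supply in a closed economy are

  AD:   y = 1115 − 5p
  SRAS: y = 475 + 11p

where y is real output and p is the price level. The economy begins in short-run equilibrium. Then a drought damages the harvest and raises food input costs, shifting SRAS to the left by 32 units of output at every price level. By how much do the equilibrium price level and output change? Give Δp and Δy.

This is a negative supply shock: SRAS shifts left.
New SRAS: y = 443 + 11p.
Set AD = SRAS: 1115 − 5p = 443 + 11p, so 672 = 16p and p = 42.
y = 1115 − 5·42 = 905.
Initially p = 40, y = 915, so Δp = +2 and Δy = -10.

Δp = +2, Δy = -10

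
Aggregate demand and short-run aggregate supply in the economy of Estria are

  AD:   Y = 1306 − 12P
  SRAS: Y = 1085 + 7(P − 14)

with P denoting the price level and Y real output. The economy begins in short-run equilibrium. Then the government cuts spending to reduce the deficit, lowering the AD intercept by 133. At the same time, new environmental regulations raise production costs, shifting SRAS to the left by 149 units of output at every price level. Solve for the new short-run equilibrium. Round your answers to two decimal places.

P = 17.63, Y = 961.42

After both shocks: AD is Y = 1173 − 12P and SRAS is Y = 838 + 7P.
Setting them equal: 335 = 19P, so P = 17.63.
Substituting into AD, Y = 961.42.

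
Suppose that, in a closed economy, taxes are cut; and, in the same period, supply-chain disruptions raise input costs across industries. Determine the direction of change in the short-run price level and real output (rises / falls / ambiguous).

The first event is a positive demand shock: AD shifts right, which by itself pushes P up and Y up.
The second is an adverse supply shock: SRAS shifts left, which by itself pushes P up and Y down.
Both shocks push P up, so P rises. The two shocks push Y in opposite directions, so the effect on Y is ambiguous.

Price level: rises; output: ambiguous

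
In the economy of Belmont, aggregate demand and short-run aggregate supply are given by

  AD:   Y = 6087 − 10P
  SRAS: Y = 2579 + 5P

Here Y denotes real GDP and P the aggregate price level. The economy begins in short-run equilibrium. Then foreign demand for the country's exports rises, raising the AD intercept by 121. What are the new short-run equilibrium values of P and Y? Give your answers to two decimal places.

P = 241.93, Y = 3788.67

This is a positive demand shock: AD shifts right.
New AD: Y = 6208 − 10P.
Set AD = SRAS: 6208 − 10P = 2579 + 5P, so 3629 = 15P and P = 241.93.
Substituting into AD, Y = 3788.67.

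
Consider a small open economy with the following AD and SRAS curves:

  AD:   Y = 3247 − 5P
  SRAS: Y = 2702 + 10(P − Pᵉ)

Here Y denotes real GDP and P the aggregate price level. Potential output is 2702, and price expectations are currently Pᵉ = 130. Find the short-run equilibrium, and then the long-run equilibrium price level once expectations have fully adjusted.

Short run: P = 123, Y = 2632. Long run: P = 109.

Short run: with Pᵉ = 130, SRAS is Y = 1402 + 10P. Setting AD = SRAS gives 1845 = 15P, so P = 123 and Y = 3247 − 5·123 = 2632.
Output 2632 is below potential 2702, so over time expected prices fall and SRAS shifts right until Y returns to 2702.
Long run: Y = 2702 on the AD curve gives 2702 = 3247 − 5P, so P = 109.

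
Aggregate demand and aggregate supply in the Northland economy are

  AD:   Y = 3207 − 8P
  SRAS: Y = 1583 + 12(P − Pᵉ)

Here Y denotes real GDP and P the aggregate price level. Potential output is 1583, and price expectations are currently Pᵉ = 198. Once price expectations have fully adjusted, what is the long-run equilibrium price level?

Long-run P = 203

Short run: with Pᵉ = 198, SRAS is Y = 12P − 793. Setting AD = SRAS gives 4000 = 20P, so P = 200 and Y = 3207 − 8·200 = 1607.
Output 1607 is above potential 1583, so over time expected prices rise and SRAS shifts left until Y returns to 1583.
Long run: Y = 1583 on the AD curve gives 1583 = 3207 − 8P, so P = 203.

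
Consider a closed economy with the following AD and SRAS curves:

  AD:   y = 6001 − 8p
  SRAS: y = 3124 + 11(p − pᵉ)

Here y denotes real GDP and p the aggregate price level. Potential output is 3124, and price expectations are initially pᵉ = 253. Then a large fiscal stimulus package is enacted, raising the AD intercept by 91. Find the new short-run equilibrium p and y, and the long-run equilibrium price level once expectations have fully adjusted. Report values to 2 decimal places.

Short run: p = 302.68, y = 3670.53. Long run: p = 371.00.

AD shifts right: new AD is y = 6092 − 8p. With pᵉ = 253, SRAS is y = 341 + 11p.
Short run: 6092 − 8p = 341 + 11p gives 5751 = 19p, so p = 302.68 and y = 6092 − 8p = 3670.53.
y = 3670.53 is above potential 3124; expectations adjust and SRAS shifts left until y = 3124.
Long run: on the new AD curve, 3124 = 6092 − 8p gives p = 371.00.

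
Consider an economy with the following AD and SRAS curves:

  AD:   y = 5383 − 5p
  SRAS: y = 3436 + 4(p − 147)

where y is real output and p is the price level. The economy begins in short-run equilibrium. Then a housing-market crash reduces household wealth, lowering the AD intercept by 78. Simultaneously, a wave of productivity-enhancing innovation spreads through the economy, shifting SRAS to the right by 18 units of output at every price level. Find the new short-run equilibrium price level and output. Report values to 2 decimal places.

p = 271.00, y = 3950.00

After both shocks: AD is y = 5305 − 5p and SRAS is y = 2866 + 4p.
Setting them equal: 2439 = 9p, so p = 271.00.
Substituting into AD, y = 3950.00.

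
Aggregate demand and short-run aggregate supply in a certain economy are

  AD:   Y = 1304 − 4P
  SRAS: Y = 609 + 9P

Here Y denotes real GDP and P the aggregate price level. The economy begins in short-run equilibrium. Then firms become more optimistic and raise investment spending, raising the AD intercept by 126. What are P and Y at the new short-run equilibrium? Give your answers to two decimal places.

P = 63.15, Y = 1177.38

This is a positive demand shock: AD shifts right.
New AD: Y = 1430 − 4P.
Set AD = SRAS: 1430 − 4P = 609 + 9P, so 821 = 13P and P = 63.15.
Substituting into AD, Y = 1177.38.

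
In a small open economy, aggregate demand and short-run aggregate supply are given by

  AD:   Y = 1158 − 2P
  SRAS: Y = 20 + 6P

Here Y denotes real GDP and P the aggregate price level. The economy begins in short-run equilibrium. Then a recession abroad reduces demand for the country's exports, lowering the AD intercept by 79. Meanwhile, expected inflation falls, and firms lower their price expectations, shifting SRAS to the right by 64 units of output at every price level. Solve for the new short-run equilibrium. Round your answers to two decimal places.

P = 124.38, Y = 830.25

After both shocks: AD is Y = 1079 − 2P and SRAS is Y = 84 + 6P.
Setting them equal: 995 = 8P, so P = 124.38.
Substituting into AD, Y = 830.25.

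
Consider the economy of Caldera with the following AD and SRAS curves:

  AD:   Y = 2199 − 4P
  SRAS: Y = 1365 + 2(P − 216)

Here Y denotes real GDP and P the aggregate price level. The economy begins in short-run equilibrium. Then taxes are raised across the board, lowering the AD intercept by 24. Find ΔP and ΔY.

ΔP = -4, ΔY = -8

This is a negative demand shock: AD shifts left.
New AD: Y = 2175 − 4P.
SRAS can be written Y = 933 + 2P.
Set AD = SRAS: 2175 − 4P = 933 + 2P, so 1242 = 6P and P = 207.
Y = 2175 − 4·207 = 1347.
Initially P = 211, Y = 1355, so ΔP = -4 and ΔY = -8.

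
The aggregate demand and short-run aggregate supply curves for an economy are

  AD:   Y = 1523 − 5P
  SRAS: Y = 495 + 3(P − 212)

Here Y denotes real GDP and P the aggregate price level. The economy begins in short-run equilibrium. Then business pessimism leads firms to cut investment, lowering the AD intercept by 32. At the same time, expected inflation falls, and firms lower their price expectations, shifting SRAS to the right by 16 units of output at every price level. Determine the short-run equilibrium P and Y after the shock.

P = 202, Y = 481

After both shocks: AD is Y = 1491 − 5P and SRAS is Y = 3P − 125.
Setting them equal: 1616 = 8P, so P = 202.
Y = 1491 − 5·202 = 481.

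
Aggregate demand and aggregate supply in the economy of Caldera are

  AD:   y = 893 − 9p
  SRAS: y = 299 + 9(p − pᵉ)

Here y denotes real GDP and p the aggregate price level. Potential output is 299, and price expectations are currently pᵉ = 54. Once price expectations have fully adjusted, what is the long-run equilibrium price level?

Short run: with pᵉ = 54, SRAS is y = 9p − 187. Setting AD = SRAS gives 1080 = 18p, so p = 60 and y = 893 − 9·60 = 353.
Output 353 is above potential 299, so over time expected prices rise and SRAS shifts left until y returns to 299.
Long run: y = 299 on the AD curve gives 299 = 893 − 9p, so p = 66.

Long-run p = 66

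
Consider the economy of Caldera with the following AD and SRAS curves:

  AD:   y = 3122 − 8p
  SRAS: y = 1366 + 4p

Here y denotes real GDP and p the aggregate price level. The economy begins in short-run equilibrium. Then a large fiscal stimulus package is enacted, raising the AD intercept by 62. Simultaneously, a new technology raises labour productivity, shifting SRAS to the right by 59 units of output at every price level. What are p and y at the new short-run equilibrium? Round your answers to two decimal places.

p = 146.58, y = 2011.33

After both shocks: AD is y = 3184 − 8p and SRAS is y = 1425 + 4p.
Setting them equal: 1759 = 12p, so p = 146.58.
Substituting into AD, y = 2011.33.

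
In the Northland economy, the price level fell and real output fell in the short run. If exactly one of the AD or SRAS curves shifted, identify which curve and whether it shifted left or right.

AD shifted left

P fell and Y fell. An AD shift moves P and Y in the same direction; an SRAS shift moves them in opposite directions.
Here P and Y moved in the same direction, so the AD curve shifted.
Since Y fell, AD shifted left.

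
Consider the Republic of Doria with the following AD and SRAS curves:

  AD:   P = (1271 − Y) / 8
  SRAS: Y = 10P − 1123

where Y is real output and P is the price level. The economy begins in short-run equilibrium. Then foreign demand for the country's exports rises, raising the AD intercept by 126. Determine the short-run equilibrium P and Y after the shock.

This is a positive demand shock: AD shifts right.
New AD: Y = 1397 − 8P.
Set AD = SRAS: 1397 − 8P = 10P − 1123, so 2520 = 18P and P = 140.
Y = 1397 − 8·140 = 277.

P = 140, Y = 277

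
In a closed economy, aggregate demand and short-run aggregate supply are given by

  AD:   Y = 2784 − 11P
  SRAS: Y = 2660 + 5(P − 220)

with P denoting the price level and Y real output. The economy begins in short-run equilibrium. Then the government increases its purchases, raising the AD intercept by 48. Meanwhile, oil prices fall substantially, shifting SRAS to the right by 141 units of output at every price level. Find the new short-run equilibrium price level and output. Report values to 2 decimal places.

P = 70.69, Y = 2054.44

After both shocks: AD is Y = 2832 − 11P and SRAS is Y = 1701 + 5P.
Setting them equal: 1131 = 16P, so P = 70.69.
Substituting into AD, Y = 2054.44.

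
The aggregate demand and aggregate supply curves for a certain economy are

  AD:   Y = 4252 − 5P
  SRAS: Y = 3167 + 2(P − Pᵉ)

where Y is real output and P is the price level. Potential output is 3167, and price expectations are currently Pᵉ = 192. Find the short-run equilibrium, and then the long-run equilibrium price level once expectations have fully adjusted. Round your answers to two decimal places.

Short run: P = 209.86, Y = 3202.71. Long run: P = 217.00.

Short run: with Pᵉ = 192, SRAS is Y = 2783 + 2P. Setting AD = SRAS gives 1469 = 7P, so P = 209.86 and Y = 4252 − 5P = 3202.71.
Output 3202.71 is above potential 3167, so over time expected prices rise and SRAS shifts left until Y returns to 3167.
Long run: Y = 3167 on the AD curve gives 3167 = 4252 − 5P, so P = 217.00.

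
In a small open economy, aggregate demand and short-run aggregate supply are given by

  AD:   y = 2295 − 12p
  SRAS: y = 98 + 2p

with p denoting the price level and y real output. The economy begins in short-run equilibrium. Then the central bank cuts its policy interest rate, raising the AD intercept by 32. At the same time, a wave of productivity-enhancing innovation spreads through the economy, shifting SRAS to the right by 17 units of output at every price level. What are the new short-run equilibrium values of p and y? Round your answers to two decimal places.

p = 158.00, y = 431.00

After both shocks: AD is y = 2327 − 12p and SRAS is y = 115 + 2p.
Setting them equal: 2212 = 14p, so p = 158.00.
Substituting into AD, y = 431.00.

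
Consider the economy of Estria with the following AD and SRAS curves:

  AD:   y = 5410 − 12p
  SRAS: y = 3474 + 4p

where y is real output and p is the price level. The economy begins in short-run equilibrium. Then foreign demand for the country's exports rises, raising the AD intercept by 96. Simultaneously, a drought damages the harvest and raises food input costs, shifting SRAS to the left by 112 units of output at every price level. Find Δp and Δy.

Δp = +13, Δy = -60

After both shocks: AD is y = 5506 − 12p and SRAS is y = 3362 + 4p.
Setting them equal: 2144 = 16p, so p = 134.
y = 5506 − 12·134 = 3898.
Initially p = 121, y = 3958, so Δp = +13 and Δy = -60.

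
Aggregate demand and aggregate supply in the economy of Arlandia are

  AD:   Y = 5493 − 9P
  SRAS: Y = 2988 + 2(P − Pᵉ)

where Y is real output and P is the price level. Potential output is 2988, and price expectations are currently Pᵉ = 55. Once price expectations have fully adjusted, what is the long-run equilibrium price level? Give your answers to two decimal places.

Short run: with Pᵉ = 55, SRAS is Y = 2878 + 2P. Setting AD = SRAS gives 2615 = 11P, so P = 237.73 and Y = 5493 − 9P = 3353.45.
Output 3353.45 is above potential 2988, so over time expected prices rise and SRAS shifts left until Y returns to 2988.
Long run: Y = 2988 on the AD curve gives 2988 = 5493 − 9P, so P = 278.33.

Long-run P = 278.33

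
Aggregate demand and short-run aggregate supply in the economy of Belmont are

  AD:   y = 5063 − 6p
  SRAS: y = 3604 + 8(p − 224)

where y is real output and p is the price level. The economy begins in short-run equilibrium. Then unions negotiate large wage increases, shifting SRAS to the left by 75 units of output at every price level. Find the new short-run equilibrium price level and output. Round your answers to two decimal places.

This is a negative supply shock: SRAS shifts left.
New SRAS: y = 1737 + 8p.
Set AD = SRAS: 5063 − 6p = 1737 + 8p, so 3326 = 14p and p = 237.57.
Substituting into AD, y = 3637.57.

p = 237.57, y = 3637.57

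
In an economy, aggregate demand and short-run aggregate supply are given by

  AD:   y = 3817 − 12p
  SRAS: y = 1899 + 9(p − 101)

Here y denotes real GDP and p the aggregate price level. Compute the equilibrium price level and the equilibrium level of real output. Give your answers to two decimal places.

Write SRAS as y = 1899 + 9p − 909 = 990 + 9p.
Set AD = SRAS: 3817 − 12p = 990 + 9p, so 2827 = 21p and p = 134.62.
Substituting into AD, y = 3817 − 12p = 2201.57.

p = 134.62, y = 2201.57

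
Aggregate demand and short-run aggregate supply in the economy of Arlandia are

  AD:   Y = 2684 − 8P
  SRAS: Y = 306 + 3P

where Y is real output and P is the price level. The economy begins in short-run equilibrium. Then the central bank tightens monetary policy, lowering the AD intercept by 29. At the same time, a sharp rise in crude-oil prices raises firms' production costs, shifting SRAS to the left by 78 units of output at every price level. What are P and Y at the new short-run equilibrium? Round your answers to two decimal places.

After both shocks: AD is Y = 2655 − 8P and SRAS is Y = 228 + 3P.
Setting them equal: 2427 = 11P, so P = 220.64.
Substituting into AD, Y = 889.91.

P = 220.64, Y = 889.91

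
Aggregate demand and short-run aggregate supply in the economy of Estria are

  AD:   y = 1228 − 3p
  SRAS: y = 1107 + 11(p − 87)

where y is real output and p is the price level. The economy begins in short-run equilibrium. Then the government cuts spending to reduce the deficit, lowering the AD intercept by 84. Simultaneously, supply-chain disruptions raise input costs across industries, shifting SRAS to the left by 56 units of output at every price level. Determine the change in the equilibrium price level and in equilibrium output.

Δp = -2, Δy = -78

After both shocks: AD is y = 1144 − 3p and SRAS is y = 94 + 11p.
Setting them equal: 1050 = 14p, so p = 75.
y = 1144 − 3·75 = 919.
Initially p = 77, y = 997, so Δp = -2 and Δy = -78.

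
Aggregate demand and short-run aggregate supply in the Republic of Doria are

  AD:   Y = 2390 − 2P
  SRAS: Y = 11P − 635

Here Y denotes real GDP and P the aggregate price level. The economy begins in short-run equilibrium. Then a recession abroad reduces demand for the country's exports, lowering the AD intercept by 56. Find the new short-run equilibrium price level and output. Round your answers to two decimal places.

This is a negative demand shock: AD shifts left.
New AD: Y = 2334 − 2P.
Set AD = SRAS: 2334 − 2P = 11P − 635, so 2969 = 13P and P = 228.38.
Substituting into AD, Y = 1877.23.

P = 228.38, Y = 1877.23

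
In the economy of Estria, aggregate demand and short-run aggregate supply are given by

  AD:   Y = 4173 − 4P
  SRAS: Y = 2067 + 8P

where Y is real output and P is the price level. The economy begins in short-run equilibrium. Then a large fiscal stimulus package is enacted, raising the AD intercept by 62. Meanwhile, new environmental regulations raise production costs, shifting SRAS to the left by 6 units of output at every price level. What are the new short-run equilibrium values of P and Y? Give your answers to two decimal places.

P = 181.17, Y = 3510.33

After both shocks: AD is Y = 4235 − 4P and SRAS is Y = 2061 + 8P.
Setting them equal: 2174 = 12P, so P = 181.17.
Substituting into AD, Y = 3510.33.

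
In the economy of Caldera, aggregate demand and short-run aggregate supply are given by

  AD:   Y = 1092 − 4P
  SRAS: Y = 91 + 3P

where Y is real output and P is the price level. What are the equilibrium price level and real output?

P = 143, Y = 520

Set AD = SRAS: 1092 − 4P = 91 + 3P, so 1001 = 7P and P = 143.
Then Y = 1092 − 4·143 = 520.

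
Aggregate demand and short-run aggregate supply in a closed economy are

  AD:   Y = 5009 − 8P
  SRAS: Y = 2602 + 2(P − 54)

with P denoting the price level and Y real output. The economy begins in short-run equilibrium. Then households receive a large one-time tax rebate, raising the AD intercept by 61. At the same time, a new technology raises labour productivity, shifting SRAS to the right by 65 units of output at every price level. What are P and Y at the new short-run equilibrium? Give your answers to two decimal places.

After both shocks: AD is Y = 5070 − 8P and SRAS is Y = 2559 + 2P.
Setting them equal: 2511 = 10P, so P = 251.10.
Substituting into AD, Y = 3061.20.

P = 251.10, Y = 3061.20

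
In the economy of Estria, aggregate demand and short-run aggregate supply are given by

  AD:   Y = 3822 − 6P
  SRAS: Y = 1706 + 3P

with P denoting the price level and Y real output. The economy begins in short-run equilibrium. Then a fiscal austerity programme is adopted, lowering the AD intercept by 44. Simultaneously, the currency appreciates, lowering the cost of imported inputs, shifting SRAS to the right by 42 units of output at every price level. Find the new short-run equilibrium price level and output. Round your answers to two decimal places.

P = 225.56, Y = 2424.67

After both shocks: AD is Y = 3778 − 6P and SRAS is Y = 1748 + 3P.
Setting them equal: 2030 = 9P, so P = 225.56.
Substituting into AD, Y = 2424.67.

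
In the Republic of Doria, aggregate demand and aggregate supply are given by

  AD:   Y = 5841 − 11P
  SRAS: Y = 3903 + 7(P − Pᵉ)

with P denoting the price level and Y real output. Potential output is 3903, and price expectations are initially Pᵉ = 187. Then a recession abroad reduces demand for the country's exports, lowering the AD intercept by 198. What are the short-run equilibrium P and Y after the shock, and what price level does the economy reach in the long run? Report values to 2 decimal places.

Short run: P = 169.39, Y = 3779.72. Long run: P = 158.18.

AD shifts left: new AD is Y = 5643 − 11P. With Pᵉ = 187, SRAS is Y = 2594 + 7P.
Short run: 5643 − 11P = 2594 + 7P gives 3049 = 18P, so P = 169.39 and Y = 5643 − 11P = 3779.72.
Y = 3779.72 is below potential 3903; expectations adjust and SRAS shifts right until Y = 3903.
Long run: on the new AD curve, 3903 = 5643 − 11P gives P = 158.18.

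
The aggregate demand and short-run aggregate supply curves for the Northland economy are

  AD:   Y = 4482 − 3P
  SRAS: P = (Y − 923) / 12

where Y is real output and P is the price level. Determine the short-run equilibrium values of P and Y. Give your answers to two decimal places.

P = 237.27, Y = 3770.20

Rearrange SRAS to Y = 923 + 12P.
Set AD = SRAS: 4482 − 3P = 923 + 12P, so 3559 = 15P and P = 237.27.
Substituting into AD, Y = 4482 − 3P = 3770.20.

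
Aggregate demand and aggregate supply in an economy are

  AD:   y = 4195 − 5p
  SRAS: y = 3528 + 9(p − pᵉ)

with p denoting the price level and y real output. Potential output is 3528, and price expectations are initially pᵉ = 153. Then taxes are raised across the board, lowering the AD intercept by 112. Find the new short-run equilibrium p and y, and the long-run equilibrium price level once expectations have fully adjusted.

Short run: p = 138, y = 3393. Long run: p = 111.

AD shifts left: new AD is y = 4083 − 5p. With pᵉ = 153, SRAS is y = 2151 + 9p.
Short run: 4083 − 5p = 2151 + 9p gives 1932 = 14p, so p = 138 and y = 4083 − 5·138 = 3393.
y = 3393 is below potential 3528; expectations adjust and SRAS shifts right until y = 3528.
Long run: on the new AD curve, 3528 = 4083 − 5p gives p = 111.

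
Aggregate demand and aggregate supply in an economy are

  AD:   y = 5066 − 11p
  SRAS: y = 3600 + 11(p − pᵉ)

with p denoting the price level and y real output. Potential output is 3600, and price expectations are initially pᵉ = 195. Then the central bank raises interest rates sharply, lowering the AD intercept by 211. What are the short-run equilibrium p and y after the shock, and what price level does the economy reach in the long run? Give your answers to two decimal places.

AD shifts left: new AD is y = 4855 − 11p. With pᵉ = 195, SRAS is y = 1455 + 11p.
Short run: 4855 − 11p = 1455 + 11p gives 3400 = 22p, so p = 154.55 and y = 4855 − 11p = 3155.00.
y = 3155.00 is below potential 3600; expectations adjust and SRAS shifts right until y = 3600.
Long run: on the new AD curve, 3600 = 4855 − 11p gives p = 114.09.

Short run: p = 154.55, y = 3155.00. Long run: p = 114.09.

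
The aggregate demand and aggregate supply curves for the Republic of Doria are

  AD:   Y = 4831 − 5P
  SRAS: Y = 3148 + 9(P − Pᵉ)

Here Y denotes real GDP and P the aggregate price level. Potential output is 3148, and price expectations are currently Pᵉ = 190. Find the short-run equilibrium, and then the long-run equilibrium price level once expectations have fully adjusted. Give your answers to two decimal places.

Short run: P = 242.36, Y = 3619.21. Long run: P = 336.60.

Short run: with Pᵉ = 190, SRAS is Y = 1438 + 9P. Setting AD = SRAS gives 3393 = 14P, so P = 242.36 and Y = 4831 − 5P = 3619.21.
Output 3619.21 is above potential 3148, so over time expected prices rise and SRAS shifts left until Y returns to 3148.
Long run: Y = 3148 on the AD curve gives 3148 = 4831 − 5P, so P = 336.60.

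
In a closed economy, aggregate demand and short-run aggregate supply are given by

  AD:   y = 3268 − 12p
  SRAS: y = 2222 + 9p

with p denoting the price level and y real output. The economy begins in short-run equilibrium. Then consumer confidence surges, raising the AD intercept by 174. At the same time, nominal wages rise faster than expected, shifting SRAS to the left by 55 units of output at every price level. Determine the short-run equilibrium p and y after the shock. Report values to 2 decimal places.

After both shocks: AD is y = 3442 − 12p and SRAS is y = 2167 + 9p.
Setting them equal: 1275 = 21p, so p = 60.71.
Substituting into AD, y = 2713.43.

p = 60.71, y = 2713.43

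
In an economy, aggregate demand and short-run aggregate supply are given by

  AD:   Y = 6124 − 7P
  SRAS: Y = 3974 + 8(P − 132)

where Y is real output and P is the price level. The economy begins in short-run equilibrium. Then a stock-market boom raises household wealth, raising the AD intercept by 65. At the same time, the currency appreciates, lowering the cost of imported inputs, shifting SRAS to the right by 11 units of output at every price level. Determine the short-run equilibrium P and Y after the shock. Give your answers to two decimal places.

After both shocks: AD is Y = 6189 − 7P and SRAS is Y = 2929 + 8P.
Setting them equal: 3260 = 15P, so P = 217.33.
Substituting into AD, Y = 4667.67.

P = 217.33, Y = 4667.67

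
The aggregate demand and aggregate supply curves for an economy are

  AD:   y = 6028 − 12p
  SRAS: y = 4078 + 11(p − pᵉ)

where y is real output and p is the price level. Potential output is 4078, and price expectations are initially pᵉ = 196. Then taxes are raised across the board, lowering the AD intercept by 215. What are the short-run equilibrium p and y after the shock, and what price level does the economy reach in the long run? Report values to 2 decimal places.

AD shifts left: new AD is y = 5813 − 12p. With pᵉ = 196, SRAS is y = 1922 + 11p.
Short run: 5813 − 12p = 1922 + 11p gives 3891 = 23p, so p = 169.17 and y = 5813 − 12p = 3782.91.
y = 3782.91 is below potential 4078; expectations adjust and SRAS shifts right until y = 4078.
Long run: on the new AD curve, 4078 = 5813 − 12p gives p = 144.58.

Short run: p = 169.17, y = 3782.91. Long run: p = 144.58.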